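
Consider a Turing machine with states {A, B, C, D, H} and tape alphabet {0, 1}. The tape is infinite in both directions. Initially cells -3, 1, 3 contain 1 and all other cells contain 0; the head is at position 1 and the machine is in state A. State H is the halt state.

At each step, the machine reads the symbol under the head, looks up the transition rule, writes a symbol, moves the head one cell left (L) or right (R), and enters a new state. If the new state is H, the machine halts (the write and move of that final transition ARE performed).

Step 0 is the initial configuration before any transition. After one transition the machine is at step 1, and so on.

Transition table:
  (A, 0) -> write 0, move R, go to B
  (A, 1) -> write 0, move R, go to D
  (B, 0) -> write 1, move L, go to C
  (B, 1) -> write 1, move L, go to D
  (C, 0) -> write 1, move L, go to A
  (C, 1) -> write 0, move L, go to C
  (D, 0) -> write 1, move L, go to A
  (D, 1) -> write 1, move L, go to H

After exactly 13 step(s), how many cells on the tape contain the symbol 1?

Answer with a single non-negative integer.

Answer: 6

Derivation:
Step 1: in state A at pos 1, read 1 -> (A,1)->write 0,move R,goto D. Now: state=D, head=2, tape[-4..4]=010000010 (head:       ^)
Step 2: in state D at pos 2, read 0 -> (D,0)->write 1,move L,goto A. Now: state=A, head=1, tape[-4..4]=010000110 (head:      ^)
Step 3: in state A at pos 1, read 0 -> (A,0)->write 0,move R,goto B. Now: state=B, head=2, tape[-4..4]=010000110 (head:       ^)
Step 4: in state B at pos 2, read 1 -> (B,1)->write 1,move L,goto D. Now: state=D, head=1, tape[-4..4]=010000110 (head:      ^)
Step 5: in state D at pos 1, read 0 -> (D,0)->write 1,move L,goto A. Now: state=A, head=0, tape[-4..4]=010001110 (head:     ^)
Step 6: in state A at pos 0, read 0 -> (A,0)->write 0,move R,goto B. Now: state=B, head=1, tape[-4..4]=010001110 (head:      ^)
Step 7: in state B at pos 1, read 1 -> (B,1)->write 1,move L,goto D. Now: state=D, head=0, tape[-4..4]=010001110 (head:     ^)
Step 8: in state D at pos 0, read 0 -> (D,0)->write 1,move L,goto A. Now: state=A, head=-1, tape[-4..4]=010011110 (head:    ^)
Step 9: in state A at pos -1, read 0 -> (A,0)->write 0,move R,goto B. Now: state=B, head=0, tape[-4..4]=010011110 (head:     ^)
Step 10: in state B at pos 0, read 1 -> (B,1)->write 1,move L,goto D. Now: state=D, head=-1, tape[-4..4]=010011110 (head:    ^)
Step 11: in state D at pos -1, read 0 -> (D,0)->write 1,move L,goto A. Now: state=A, head=-2, tape[-4..4]=010111110 (head:   ^)
Step 12: in state A at pos -2, read 0 -> (A,0)->write 0,move R,goto B. Now: state=B, head=-1, tape[-4..4]=010111110 (head:    ^)
Step 13: in state B at pos -1, read 1 -> (B,1)->write 1,move L,goto D. Now: state=D, head=-2, tape[-4..4]=010111110 (head:   ^)
Cells containing 1 after step 13: {-3, -1, 0, 1, 2, 3} -> 6 cell(s)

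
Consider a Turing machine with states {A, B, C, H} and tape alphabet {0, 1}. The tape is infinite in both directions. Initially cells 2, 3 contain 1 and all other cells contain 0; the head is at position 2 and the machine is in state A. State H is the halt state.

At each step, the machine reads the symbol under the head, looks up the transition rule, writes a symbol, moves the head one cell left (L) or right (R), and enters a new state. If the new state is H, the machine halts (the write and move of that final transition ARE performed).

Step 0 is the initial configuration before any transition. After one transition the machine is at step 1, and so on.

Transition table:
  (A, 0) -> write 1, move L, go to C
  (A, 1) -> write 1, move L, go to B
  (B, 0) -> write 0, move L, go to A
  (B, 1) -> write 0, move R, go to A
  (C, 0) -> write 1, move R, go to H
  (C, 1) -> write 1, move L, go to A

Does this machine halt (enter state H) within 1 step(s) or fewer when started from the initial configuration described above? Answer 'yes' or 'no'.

Step 1: in state A at pos 2, read 1 -> (A,1)->write 1,move L,goto B. Now: state=B, head=1, tape[0..4]=00110 (head:  ^)
After 1 step(s): state = B (not H) -> not halted within 1 -> no

Answer: no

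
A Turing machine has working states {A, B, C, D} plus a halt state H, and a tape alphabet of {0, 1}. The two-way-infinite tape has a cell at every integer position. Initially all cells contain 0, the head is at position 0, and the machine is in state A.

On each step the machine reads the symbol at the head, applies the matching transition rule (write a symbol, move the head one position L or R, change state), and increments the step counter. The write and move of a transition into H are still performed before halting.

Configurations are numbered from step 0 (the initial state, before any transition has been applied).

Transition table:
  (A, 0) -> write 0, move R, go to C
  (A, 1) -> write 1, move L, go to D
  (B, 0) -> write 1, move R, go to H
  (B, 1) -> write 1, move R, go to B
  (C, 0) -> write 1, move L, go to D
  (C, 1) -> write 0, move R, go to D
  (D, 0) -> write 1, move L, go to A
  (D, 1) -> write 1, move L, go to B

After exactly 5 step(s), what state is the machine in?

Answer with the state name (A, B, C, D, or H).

Answer: D

Derivation:
Step 1: in state A at pos 0, read 0 -> (A,0)->write 0,move R,goto C. Now: state=C, head=1, tape[-1..2]=0000 (head:   ^)
Step 2: in state C at pos 1, read 0 -> (C,0)->write 1,move L,goto D. Now: state=D, head=0, tape[-1..2]=0010 (head:  ^)
Step 3: in state D at pos 0, read 0 -> (D,0)->write 1,move L,goto A. Now: state=A, head=-1, tape[-2..2]=00110 (head:  ^)
Step 4: in state A at pos -1, read 0 -> (A,0)->write 0,move R,goto C. Now: state=C, head=0, tape[-2..2]=00110 (head:   ^)
Step 5: in state C at pos 0, read 1 -> (C,1)->write 0,move R,goto D. Now: state=D, head=1, tape[-2..2]=00010 (head:    ^)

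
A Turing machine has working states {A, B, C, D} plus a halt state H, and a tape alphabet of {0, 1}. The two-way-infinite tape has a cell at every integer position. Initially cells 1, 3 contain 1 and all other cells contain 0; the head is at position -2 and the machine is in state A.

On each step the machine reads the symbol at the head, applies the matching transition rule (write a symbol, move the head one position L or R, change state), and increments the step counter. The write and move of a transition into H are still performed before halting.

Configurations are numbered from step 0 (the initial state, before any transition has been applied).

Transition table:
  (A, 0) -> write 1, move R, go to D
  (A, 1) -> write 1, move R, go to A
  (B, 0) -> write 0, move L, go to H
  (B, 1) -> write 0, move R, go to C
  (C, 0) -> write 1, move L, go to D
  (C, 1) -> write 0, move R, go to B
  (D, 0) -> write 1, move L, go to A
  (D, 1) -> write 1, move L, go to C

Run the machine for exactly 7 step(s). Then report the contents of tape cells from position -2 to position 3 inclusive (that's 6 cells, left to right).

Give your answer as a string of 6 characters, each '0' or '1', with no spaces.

Answer: 110101

Derivation:
Step 1: in state A at pos -2, read 0 -> (A,0)->write 1,move R,goto D. Now: state=D, head=-1, tape[-3..4]=01001010 (head:   ^)
Step 2: in state D at pos -1, read 0 -> (D,0)->write 1,move L,goto A. Now: state=A, head=-2, tape[-3..4]=01101010 (head:  ^)
Step 3: in state A at pos -2, read 1 -> (A,1)->write 1,move R,goto A. Now: state=A, head=-1, tape[-3..4]=01101010 (head:   ^)
Step 4: in state A at pos -1, read 1 -> (A,1)->write 1,move R,goto A. Now: state=A, head=0, tape[-3..4]=01101010 (head:    ^)
Step 5: in state A at pos 0, read 0 -> (A,0)->write 1,move R,goto D. Now: state=D, head=1, tape[-3..4]=01111010 (head:     ^)
Step 6: in state D at pos 1, read 1 -> (D,1)->write 1,move L,goto C. Now: state=C, head=0, tape[-3..4]=01111010 (head:    ^)
Step 7: in state C at pos 0, read 1 -> (C,1)->write 0,move R,goto B. Now: state=B, head=1, tape[-3..4]=01101010 (head:     ^)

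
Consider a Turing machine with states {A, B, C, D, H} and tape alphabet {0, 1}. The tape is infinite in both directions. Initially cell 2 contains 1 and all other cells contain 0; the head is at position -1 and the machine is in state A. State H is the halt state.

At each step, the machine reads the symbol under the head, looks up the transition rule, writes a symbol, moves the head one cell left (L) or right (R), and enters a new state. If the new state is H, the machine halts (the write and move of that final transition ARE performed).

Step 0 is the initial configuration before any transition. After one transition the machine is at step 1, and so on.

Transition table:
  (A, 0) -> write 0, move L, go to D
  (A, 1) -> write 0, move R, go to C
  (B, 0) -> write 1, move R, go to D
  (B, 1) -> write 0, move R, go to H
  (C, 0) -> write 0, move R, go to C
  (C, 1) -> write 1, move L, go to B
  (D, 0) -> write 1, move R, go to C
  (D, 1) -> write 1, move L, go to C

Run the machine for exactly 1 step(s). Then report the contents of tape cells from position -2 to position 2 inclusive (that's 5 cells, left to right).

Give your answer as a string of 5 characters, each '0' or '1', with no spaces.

Step 1: in state A at pos -1, read 0 -> (A,0)->write 0,move L,goto D. Now: state=D, head=-2, tape[-3..3]=0000010 (head:  ^)

Answer: 00001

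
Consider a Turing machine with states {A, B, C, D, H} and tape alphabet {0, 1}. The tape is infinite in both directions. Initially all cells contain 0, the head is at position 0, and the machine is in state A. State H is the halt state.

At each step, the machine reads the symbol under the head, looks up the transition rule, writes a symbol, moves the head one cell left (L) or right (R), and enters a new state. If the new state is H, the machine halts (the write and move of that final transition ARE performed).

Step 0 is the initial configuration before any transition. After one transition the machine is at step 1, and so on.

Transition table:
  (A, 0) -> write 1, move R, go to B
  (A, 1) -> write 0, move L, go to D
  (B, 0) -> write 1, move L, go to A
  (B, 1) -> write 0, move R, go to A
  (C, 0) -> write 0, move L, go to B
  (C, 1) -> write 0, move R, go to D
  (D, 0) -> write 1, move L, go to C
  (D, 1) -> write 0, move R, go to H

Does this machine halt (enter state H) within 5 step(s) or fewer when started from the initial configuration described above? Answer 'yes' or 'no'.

Answer: no

Derivation:
Step 1: in state A at pos 0, read 0 -> (A,0)->write 1,move R,goto B. Now: state=B, head=1, tape[-1..2]=0100 (head:   ^)
Step 2: in state B at pos 1, read 0 -> (B,0)->write 1,move L,goto A. Now: state=A, head=0, tape[-1..2]=0110 (head:  ^)
Step 3: in state A at pos 0, read 1 -> (A,1)->write 0,move L,goto D. Now: state=D, head=-1, tape[-2..2]=00010 (head:  ^)
Step 4: in state D at pos -1, read 0 -> (D,0)->write 1,move L,goto C. Now: state=C, head=-2, tape[-3..2]=001010 (head:  ^)
Step 5: in state C at pos -2, read 0 -> (C,0)->write 0,move L,goto B. Now: state=B, head=-3, tape[-4..2]=0001010 (head:  ^)
After 5 step(s): state = B (not H) -> not halted within 5 -> no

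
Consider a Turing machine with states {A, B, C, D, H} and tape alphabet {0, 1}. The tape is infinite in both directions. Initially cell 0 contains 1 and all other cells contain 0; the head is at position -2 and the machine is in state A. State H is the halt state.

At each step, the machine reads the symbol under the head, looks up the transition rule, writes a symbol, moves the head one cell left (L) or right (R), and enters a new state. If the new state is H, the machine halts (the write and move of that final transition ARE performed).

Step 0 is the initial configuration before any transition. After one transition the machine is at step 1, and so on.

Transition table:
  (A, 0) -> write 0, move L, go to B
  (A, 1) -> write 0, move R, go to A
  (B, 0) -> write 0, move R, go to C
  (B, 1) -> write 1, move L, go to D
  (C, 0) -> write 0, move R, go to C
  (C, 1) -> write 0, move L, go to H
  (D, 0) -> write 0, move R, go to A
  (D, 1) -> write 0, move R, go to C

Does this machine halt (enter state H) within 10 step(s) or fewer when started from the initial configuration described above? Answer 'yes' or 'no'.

Step 1: in state A at pos -2, read 0 -> (A,0)->write 0,move L,goto B. Now: state=B, head=-3, tape[-4..1]=000010 (head:  ^)
Step 2: in state B at pos -3, read 0 -> (B,0)->write 0,move R,goto C. Now: state=C, head=-2, tape[-4..1]=000010 (head:   ^)
Step 3: in state C at pos -2, read 0 -> (C,0)->write 0,move R,goto C. Now: state=C, head=-1, tape[-4..1]=000010 (head:    ^)
Step 4: in state C at pos -1, read 0 -> (C,0)->write 0,move R,goto C. Now: state=C, head=0, tape[-4..1]=000010 (head:     ^)
Step 5: in state C at pos 0, read 1 -> (C,1)->write 0,move L,goto H. Now: state=H, head=-1, tape[-4..1]=000000 (head:    ^)
State H reached at step 5; 5 <= 10 -> yes

Answer: yes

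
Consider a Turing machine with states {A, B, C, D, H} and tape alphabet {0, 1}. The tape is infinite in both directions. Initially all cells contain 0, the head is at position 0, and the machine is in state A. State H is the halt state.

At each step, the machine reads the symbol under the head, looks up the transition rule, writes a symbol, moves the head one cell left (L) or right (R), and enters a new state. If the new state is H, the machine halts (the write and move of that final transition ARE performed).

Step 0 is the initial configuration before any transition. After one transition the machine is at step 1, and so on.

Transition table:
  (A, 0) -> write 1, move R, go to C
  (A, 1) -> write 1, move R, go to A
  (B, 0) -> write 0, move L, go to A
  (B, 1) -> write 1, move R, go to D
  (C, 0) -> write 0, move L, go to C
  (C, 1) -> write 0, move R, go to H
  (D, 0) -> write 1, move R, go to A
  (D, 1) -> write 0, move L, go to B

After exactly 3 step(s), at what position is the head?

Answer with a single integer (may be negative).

Step 1: in state A at pos 0, read 0 -> (A,0)->write 1,move R,goto C. Now: state=C, head=1, tape[-1..2]=0100 (head:   ^)
Step 2: in state C at pos 1, read 0 -> (C,0)->write 0,move L,goto C. Now: state=C, head=0, tape[-1..2]=0100 (head:  ^)
Step 3: in state C at pos 0, read 1 -> (C,1)->write 0,move R,goto H. Now: state=H, head=1, tape[-1..2]=0000 (head:   ^)

Answer: 1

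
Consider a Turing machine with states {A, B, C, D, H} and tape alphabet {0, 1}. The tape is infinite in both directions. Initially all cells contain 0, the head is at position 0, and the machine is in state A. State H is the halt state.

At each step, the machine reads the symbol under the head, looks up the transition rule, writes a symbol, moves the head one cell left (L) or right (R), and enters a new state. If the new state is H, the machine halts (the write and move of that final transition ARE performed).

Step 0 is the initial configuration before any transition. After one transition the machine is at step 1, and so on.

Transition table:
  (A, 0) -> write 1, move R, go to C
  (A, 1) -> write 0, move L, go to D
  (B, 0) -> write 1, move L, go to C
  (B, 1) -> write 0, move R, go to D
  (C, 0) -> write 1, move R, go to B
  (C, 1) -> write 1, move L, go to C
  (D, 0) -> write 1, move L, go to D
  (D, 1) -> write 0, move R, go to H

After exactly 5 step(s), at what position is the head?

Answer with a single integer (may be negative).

Answer: -1

Derivation:
Step 1: in state A at pos 0, read 0 -> (A,0)->write 1,move R,goto C. Now: state=C, head=1, tape[-1..2]=0100 (head:   ^)
Step 2: in state C at pos 1, read 0 -> (C,0)->write 1,move R,goto B. Now: state=B, head=2, tape[-1..3]=01100 (head:    ^)
Step 3: in state B at pos 2, read 0 -> (B,0)->write 1,move L,goto C. Now: state=C, head=1, tape[-1..3]=01110 (head:   ^)
Step 4: in state C at pos 1, read 1 -> (C,1)->write 1,move L,goto C. Now: state=C, head=0, tape[-1..3]=01110 (head:  ^)
Step 5: in state C at pos 0, read 1 -> (C,1)->write 1,move L,goto C. Now: state=C, head=-1, tape[-2..3]=001110 (head:  ^)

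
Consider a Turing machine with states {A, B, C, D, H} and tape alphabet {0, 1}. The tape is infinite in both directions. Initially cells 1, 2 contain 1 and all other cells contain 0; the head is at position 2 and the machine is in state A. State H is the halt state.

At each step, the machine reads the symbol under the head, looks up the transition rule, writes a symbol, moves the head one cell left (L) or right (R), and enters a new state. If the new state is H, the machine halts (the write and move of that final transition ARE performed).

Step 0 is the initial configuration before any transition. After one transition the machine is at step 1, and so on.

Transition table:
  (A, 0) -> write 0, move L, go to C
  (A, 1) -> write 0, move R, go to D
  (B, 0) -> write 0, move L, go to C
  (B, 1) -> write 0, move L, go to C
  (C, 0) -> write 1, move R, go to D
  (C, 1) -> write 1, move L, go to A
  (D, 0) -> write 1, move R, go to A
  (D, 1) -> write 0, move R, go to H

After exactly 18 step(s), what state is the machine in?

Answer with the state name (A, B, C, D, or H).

Step 1: in state A at pos 2, read 1 -> (A,1)->write 0,move R,goto D. Now: state=D, head=3, tape[0..4]=01000 (head:    ^)
Step 2: in state D at pos 3, read 0 -> (D,0)->write 1,move R,goto A. Now: state=A, head=4, tape[0..5]=010100 (head:     ^)
Step 3: in state A at pos 4, read 0 -> (A,0)->write 0,move L,goto C. Now: state=C, head=3, tape[0..5]=010100 (head:    ^)
Step 4: in state C at pos 3, read 1 -> (C,1)->write 1,move L,goto A. Now: state=A, head=2, tape[0..5]=010100 (head:   ^)
Step 5: in state A at pos 2, read 0 -> (A,0)->write 0,move L,goto C. Now: state=C, head=1, tape[0..5]=010100 (head:  ^)
Step 6: in state C at pos 1, read 1 -> (C,1)->write 1,move L,goto A. Now: state=A, head=0, tape[-1..5]=0010100 (head:  ^)
Step 7: in state A at pos 0, read 0 -> (A,0)->write 0,move L,goto C. Now: state=C, head=-1, tape[-2..5]=00010100 (head:  ^)
Step 8: in state C at pos -1, read 0 -> (C,0)->write 1,move R,goto D. Now: state=D, head=0, tape[-2..5]=01010100 (head:   ^)
Step 9: in state D at pos 0, read 0 -> (D,0)->write 1,move R,goto A. Now: state=A, head=1, tape[-2..5]=01110100 (head:    ^)
Step 10: in state A at pos 1, read 1 -> (A,1)->write 0,move R,goto D. Now: state=D, head=2, tape[-2..5]=01100100 (head:     ^)
Step 11: in state D at pos 2, read 0 -> (D,0)->write 1,move R,goto A. Now: state=A, head=3, tape[-2..5]=01101100 (head:      ^)
Step 12: in state A at pos 3, read 1 -> (A,1)->write 0,move R,goto D. Now: state=D, head=4, tape[-2..5]=01101000 (head:       ^)
Step 13: in state D at pos 4, read 0 -> (D,0)->write 1,move R,goto A. Now: state=A, head=5, tape[-2..6]=011010100 (head:        ^)
Step 14: in state A at pos 5, read 0 -> (A,0)->write 0,move L,goto C. Now: state=C, head=4, tape[-2..6]=011010100 (head:       ^)
Step 15: in state C at pos 4, read 1 -> (C,1)->write 1,move L,goto A. Now: state=A, head=3, tape[-2..6]=011010100 (head:      ^)
Step 16: in state A at pos 3, read 0 -> (A,0)->write 0,move L,goto C. Now: state=C, head=2, tape[-2..6]=011010100 (head:     ^)
Step 17: in state C at pos 2, read 1 -> (C,1)->write 1,move L,goto A. Now: state=A, head=1, tape[-2..6]=011010100 (head:    ^)
Step 18: in state A at pos 1, read 0 -> (A,0)->write 0,move L,goto C. Now: state=C, head=0, tape[-2..6]=011010100 (head:   ^)

Answer: C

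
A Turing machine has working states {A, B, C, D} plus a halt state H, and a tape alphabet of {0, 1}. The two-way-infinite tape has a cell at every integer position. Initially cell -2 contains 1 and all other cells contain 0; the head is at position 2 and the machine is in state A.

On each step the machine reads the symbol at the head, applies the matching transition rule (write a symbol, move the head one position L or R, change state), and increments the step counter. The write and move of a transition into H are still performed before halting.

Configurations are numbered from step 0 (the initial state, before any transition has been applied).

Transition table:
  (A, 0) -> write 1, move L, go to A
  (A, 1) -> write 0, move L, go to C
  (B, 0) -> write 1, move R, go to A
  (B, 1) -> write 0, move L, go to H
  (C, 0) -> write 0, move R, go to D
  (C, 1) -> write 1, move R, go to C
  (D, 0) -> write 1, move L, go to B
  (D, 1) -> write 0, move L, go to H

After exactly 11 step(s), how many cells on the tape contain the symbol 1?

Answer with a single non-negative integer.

Answer: 5

Derivation:
Step 1: in state A at pos 2, read 0 -> (A,0)->write 1,move L,goto A. Now: state=A, head=1, tape[-3..3]=0100010 (head:     ^)
Step 2: in state A at pos 1, read 0 -> (A,0)->write 1,move L,goto A. Now: state=A, head=0, tape[-3..3]=0100110 (head:    ^)
Step 3: in state A at pos 0, read 0 -> (A,0)->write 1,move L,goto A. Now: state=A, head=-1, tape[-3..3]=0101110 (head:   ^)
Step 4: in state A at pos -1, read 0 -> (A,0)->write 1,move L,goto A. Now: state=A, head=-2, tape[-3..3]=0111110 (head:  ^)
Step 5: in state A at pos -2, read 1 -> (A,1)->write 0,move L,goto C. Now: state=C, head=-3, tape[-4..3]=00011110 (head:  ^)
Step 6: in state C at pos -3, read 0 -> (C,0)->write 0,move R,goto D. Now: state=D, head=-2, tape[-4..3]=00011110 (head:   ^)
Step 7: in state D at pos -2, read 0 -> (D,0)->write 1,move L,goto B. Now: state=B, head=-3, tape[-4..3]=00111110 (head:  ^)
Step 8: in state B at pos -3, read 0 -> (B,0)->write 1,move R,goto A. Now: state=A, head=-2, tape[-4..3]=01111110 (head:   ^)
Step 9: in state A at pos -2, read 1 -> (A,1)->write 0,move L,goto C. Now: state=C, head=-3, tape[-4..3]=01011110 (head:  ^)
Step 10: in state C at pos -3, read 1 -> (C,1)->write 1,move R,goto C. Now: state=C, head=-2, tape[-4..3]=01011110 (head:   ^)
Step 11: in state C at pos -2, read 0 -> (C,0)->write 0,move R,goto D. Now: state=D, head=-1, tape[-4..3]=01011110 (head:    ^)
Cells containing 1 after step 11: {-3, -1, 0, 1, 2} -> 5 cell(s)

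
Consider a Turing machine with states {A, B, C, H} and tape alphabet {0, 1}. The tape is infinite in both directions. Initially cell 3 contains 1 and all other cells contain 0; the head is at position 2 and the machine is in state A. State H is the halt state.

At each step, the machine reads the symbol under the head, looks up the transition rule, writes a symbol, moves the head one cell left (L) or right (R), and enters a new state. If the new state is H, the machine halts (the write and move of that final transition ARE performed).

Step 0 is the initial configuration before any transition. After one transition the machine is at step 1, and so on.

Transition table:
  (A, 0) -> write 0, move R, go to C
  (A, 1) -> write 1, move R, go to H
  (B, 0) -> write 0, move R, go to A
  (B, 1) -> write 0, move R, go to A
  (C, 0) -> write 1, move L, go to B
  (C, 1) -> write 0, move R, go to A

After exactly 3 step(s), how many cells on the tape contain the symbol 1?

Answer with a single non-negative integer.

Answer: 0

Derivation:
Step 1: in state A at pos 2, read 0 -> (A,0)->write 0,move R,goto C. Now: state=C, head=3, tape[1..4]=0010 (head:   ^)
Step 2: in state C at pos 3, read 1 -> (C,1)->write 0,move R,goto A. Now: state=A, head=4, tape[1..5]=00000 (head:    ^)
Step 3: in state A at pos 4, read 0 -> (A,0)->write 0,move R,goto C. Now: state=C, head=5, tape[1..6]=000000 (head:     ^)
No cell contains 1 after step 3 -> 0 cell(s)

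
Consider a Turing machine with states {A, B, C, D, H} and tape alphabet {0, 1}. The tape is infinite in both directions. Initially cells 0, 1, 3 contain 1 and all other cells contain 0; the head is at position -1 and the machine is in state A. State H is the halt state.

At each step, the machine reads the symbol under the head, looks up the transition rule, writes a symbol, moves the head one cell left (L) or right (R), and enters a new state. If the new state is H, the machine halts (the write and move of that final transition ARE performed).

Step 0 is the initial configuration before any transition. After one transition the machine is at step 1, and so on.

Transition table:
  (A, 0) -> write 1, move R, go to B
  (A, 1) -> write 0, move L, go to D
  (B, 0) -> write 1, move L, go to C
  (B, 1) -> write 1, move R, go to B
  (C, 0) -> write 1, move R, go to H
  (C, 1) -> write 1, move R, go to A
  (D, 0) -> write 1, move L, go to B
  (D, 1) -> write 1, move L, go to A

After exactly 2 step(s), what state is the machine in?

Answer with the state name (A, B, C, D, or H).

Answer: B

Derivation:
Step 1: in state A at pos -1, read 0 -> (A,0)->write 1,move R,goto B. Now: state=B, head=0, tape[-2..4]=0111010 (head:   ^)
Step 2: in state B at pos 0, read 1 -> (B,1)->write 1,move R,goto B. Now: state=B, head=1, tape[-2..4]=0111010 (head:    ^)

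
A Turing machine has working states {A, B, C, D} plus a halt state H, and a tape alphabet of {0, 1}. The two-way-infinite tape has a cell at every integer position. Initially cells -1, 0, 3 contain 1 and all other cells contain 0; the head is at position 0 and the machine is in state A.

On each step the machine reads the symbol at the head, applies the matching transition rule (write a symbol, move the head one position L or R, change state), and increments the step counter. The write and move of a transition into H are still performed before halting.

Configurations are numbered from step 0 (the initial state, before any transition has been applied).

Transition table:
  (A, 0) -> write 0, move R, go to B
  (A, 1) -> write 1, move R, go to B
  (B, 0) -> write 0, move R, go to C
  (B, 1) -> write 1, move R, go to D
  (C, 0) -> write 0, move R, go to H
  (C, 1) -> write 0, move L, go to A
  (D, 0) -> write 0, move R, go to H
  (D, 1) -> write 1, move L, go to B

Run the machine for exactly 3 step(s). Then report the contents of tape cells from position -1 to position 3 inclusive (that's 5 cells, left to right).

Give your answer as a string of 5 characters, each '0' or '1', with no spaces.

Answer: 11001

Derivation:
Step 1: in state A at pos 0, read 1 -> (A,1)->write 1,move R,goto B. Now: state=B, head=1, tape[-2..4]=0110010 (head:    ^)
Step 2: in state B at pos 1, read 0 -> (B,0)->write 0,move R,goto C. Now: state=C, head=2, tape[-2..4]=0110010 (head:     ^)
Step 3: in state C at pos 2, read 0 -> (C,0)->write 0,move R,goto H. Now: state=H, head=3, tape[-2..4]=0110010 (head:      ^)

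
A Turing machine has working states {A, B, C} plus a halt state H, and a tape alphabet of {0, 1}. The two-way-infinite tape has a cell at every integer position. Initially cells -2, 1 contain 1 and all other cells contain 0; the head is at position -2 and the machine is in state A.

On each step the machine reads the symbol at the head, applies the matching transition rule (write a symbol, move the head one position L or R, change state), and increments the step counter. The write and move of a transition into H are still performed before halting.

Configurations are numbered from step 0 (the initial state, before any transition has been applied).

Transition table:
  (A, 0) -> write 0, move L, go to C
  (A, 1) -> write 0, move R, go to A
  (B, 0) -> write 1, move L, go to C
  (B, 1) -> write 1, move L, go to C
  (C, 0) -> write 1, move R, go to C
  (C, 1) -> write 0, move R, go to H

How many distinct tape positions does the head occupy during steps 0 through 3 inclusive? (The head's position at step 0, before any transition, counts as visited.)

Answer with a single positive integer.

Step 1: in state A at pos -2, read 1 -> (A,1)->write 0,move R,goto A. Now: state=A, head=-1, tape[-3..2]=000010 (head:   ^)
Step 2: in state A at pos -1, read 0 -> (A,0)->write 0,move L,goto C. Now: state=C, head=-2, tape[-3..2]=000010 (head:  ^)
Step 3: in state C at pos -2, read 0 -> (C,0)->write 1,move R,goto C. Now: state=C, head=-1, tape[-3..2]=010010 (head:   ^)
Head positions at steps 0..3: starting at -2, distinct positions visited = {-2, -1} -> 2 position(s)

Answer: 2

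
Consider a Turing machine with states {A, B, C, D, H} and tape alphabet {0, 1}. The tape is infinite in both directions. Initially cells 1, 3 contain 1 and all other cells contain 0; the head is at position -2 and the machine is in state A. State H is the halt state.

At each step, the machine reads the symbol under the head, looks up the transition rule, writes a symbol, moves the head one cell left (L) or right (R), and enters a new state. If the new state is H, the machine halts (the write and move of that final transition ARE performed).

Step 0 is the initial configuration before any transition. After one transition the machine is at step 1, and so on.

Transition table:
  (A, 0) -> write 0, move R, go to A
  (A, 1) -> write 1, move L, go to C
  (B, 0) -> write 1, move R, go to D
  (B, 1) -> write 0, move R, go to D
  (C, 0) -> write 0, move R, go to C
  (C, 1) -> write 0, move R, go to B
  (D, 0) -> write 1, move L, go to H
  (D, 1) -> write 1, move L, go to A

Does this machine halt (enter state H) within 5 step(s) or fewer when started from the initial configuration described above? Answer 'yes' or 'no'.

Step 1: in state A at pos -2, read 0 -> (A,0)->write 0,move R,goto A. Now: state=A, head=-1, tape[-3..4]=00001010 (head:   ^)
Step 2: in state A at pos -1, read 0 -> (A,0)->write 0,move R,goto A. Now: state=A, head=0, tape[-3..4]=00001010 (head:    ^)
Step 3: in state A at pos 0, read 0 -> (A,0)->write 0,move R,goto A. Now: state=A, head=1, tape[-3..4]=00001010 (head:     ^)
Step 4: in state A at pos 1, read 1 -> (A,1)->write 1,move L,goto C. Now: state=C, head=0, tape[-3..4]=00001010 (head:    ^)
Step 5: in state C at pos 0, read 0 -> (C,0)->write 0,move R,goto C. Now: state=C, head=1, tape[-3..4]=00001010 (head:     ^)
After 5 step(s): state = C (not H) -> not halted within 5 -> no

Answer: no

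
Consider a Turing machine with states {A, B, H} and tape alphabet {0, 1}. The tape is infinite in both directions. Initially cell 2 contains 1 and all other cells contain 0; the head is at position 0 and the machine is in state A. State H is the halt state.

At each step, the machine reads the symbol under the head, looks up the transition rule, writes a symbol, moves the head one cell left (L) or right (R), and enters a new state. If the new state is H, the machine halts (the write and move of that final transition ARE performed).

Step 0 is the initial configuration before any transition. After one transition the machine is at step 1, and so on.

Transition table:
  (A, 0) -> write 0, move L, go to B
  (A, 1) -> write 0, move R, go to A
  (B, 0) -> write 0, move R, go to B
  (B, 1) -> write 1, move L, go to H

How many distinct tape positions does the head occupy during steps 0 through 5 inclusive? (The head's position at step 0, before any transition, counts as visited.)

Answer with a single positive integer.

Answer: 4

Derivation:
Step 1: in state A at pos 0, read 0 -> (A,0)->write 0,move L,goto B. Now: state=B, head=-1, tape[-2..3]=000010 (head:  ^)
Step 2: in state B at pos -1, read 0 -> (B,0)->write 0,move R,goto B. Now: state=B, head=0, tape[-2..3]=000010 (head:   ^)
Step 3: in state B at pos 0, read 0 -> (B,0)->write 0,move R,goto B. Now: state=B, head=1, tape[-2..3]=000010 (head:    ^)
Step 4: in state B at pos 1, read 0 -> (B,0)->write 0,move R,goto B. Now: state=B, head=2, tape[-2..3]=000010 (head:     ^)
Step 5: in state B at pos 2, read 1 -> (B,1)->write 1,move L,goto H. Now: state=H, head=1, tape[-2..3]=000010 (head:    ^)
Head positions at steps 0..5: starting at 0, distinct positions visited = {-1, 0, 1, 2} -> 4 position(s)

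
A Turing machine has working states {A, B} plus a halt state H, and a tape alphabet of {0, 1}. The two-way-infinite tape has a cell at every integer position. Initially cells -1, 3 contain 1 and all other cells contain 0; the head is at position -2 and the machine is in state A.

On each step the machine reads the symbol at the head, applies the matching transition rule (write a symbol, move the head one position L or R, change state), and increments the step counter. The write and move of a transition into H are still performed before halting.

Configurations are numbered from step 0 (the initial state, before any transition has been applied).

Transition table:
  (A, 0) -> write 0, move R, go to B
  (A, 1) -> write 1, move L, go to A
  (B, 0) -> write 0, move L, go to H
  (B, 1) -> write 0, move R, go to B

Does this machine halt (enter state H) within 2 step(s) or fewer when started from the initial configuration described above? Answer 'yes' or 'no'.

Step 1: in state A at pos -2, read 0 -> (A,0)->write 0,move R,goto B. Now: state=B, head=-1, tape[-3..4]=00100010 (head:   ^)
Step 2: in state B at pos -1, read 1 -> (B,1)->write 0,move R,goto B. Now: state=B, head=0, tape[-3..4]=00000010 (head:    ^)
After 2 step(s): state = B (not H) -> not halted within 2 -> no

Answer: no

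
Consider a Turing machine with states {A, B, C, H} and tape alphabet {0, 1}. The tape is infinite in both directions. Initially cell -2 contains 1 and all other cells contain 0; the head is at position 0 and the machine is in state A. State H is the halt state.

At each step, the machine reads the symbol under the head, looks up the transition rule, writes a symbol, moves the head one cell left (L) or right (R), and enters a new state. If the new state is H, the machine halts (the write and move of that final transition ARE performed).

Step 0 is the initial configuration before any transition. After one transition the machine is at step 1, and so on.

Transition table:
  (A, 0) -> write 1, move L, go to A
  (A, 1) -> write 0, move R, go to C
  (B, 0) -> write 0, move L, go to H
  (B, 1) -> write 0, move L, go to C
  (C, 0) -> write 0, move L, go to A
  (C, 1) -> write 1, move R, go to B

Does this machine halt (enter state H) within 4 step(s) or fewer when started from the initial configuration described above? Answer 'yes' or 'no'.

Step 1: in state A at pos 0, read 0 -> (A,0)->write 1,move L,goto A. Now: state=A, head=-1, tape[-3..1]=01010 (head:   ^)
Step 2: in state A at pos -1, read 0 -> (A,0)->write 1,move L,goto A. Now: state=A, head=-2, tape[-3..1]=01110 (head:  ^)
Step 3: in state A at pos -2, read 1 -> (A,1)->write 0,move R,goto C. Now: state=C, head=-1, tape[-3..1]=00110 (head:   ^)
Step 4: in state C at pos -1, read 1 -> (C,1)->write 1,move R,goto B. Now: state=B, head=0, tape[-3..1]=00110 (head:    ^)
After 4 step(s): state = B (not H) -> not halted within 4 -> no

Answer: no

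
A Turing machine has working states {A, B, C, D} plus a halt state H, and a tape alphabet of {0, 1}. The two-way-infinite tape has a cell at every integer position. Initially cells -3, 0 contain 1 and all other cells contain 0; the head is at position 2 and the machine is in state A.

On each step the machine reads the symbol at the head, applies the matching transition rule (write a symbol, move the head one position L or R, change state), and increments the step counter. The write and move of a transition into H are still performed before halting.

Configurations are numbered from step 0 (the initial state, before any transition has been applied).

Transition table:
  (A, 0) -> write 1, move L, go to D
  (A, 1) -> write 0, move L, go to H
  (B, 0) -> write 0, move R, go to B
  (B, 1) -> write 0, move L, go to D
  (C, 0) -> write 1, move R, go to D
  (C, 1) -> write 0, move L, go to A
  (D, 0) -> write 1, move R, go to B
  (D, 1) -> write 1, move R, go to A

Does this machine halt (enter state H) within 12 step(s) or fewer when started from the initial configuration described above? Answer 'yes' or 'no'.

Answer: yes

Derivation:
Step 1: in state A at pos 2, read 0 -> (A,0)->write 1,move L,goto D. Now: state=D, head=1, tape[-4..3]=01001010 (head:      ^)
Step 2: in state D at pos 1, read 0 -> (D,0)->write 1,move R,goto B. Now: state=B, head=2, tape[-4..3]=01001110 (head:       ^)
Step 3: in state B at pos 2, read 1 -> (B,1)->write 0,move L,goto D. Now: state=D, head=1, tape[-4..3]=01001100 (head:      ^)
Step 4: in state D at pos 1, read 1 -> (D,1)->write 1,move R,goto A. Now: state=A, head=2, tape[-4..3]=01001100 (head:       ^)
Step 5: in state A at pos 2, read 0 -> (A,0)->write 1,move L,goto D. Now: state=D, head=1, tape[-4..3]=01001110 (head:      ^)
Step 6: in state D at pos 1, read 1 -> (D,1)->write 1,move R,goto A. Now: state=A, head=2, tape[-4..3]=01001110 (head:       ^)
Step 7: in state A at pos 2, read 1 -> (A,1)->write 0,move L,goto H. Now: state=H, head=1, tape[-4..3]=01001100 (head:      ^)
State H reached at step 7; 7 <= 12 -> yes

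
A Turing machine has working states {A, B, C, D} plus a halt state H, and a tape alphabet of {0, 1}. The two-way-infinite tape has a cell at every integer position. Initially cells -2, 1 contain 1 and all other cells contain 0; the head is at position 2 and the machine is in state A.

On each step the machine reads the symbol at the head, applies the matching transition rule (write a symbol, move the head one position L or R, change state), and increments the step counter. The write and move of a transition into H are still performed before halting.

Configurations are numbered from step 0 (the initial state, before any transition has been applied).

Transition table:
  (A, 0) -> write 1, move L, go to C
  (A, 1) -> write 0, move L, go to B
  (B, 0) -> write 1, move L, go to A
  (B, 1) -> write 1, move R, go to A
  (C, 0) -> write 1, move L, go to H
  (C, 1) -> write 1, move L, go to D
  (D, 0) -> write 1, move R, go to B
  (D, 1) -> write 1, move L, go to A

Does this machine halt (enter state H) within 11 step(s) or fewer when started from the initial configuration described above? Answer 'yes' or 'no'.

Step 1: in state A at pos 2, read 0 -> (A,0)->write 1,move L,goto C. Now: state=C, head=1, tape[-3..3]=0100110 (head:     ^)
Step 2: in state C at pos 1, read 1 -> (C,1)->write 1,move L,goto D. Now: state=D, head=0, tape[-3..3]=0100110 (head:    ^)
Step 3: in state D at pos 0, read 0 -> (D,0)->write 1,move R,goto B. Now: state=B, head=1, tape[-3..3]=0101110 (head:     ^)
Step 4: in state B at pos 1, read 1 -> (B,1)->write 1,move R,goto A. Now: state=A, head=2, tape[-3..3]=0101110 (head:      ^)
Step 5: in state A at pos 2, read 1 -> (A,1)->write 0,move L,goto B. Now: state=B, head=1, tape[-3..3]=0101100 (head:     ^)
Step 6: in state B at pos 1, read 1 -> (B,1)->write 1,move R,goto A. Now: state=A, head=2, tape[-3..3]=0101100 (head:      ^)
Step 7: in state A at pos 2, read 0 -> (A,0)->write 1,move L,goto C. Now: state=C, head=1, tape[-3..3]=0101110 (head:     ^)
Step 8: in state C at pos 1, read 1 -> (C,1)->write 1,move L,goto D. Now: state=D, head=0, tape[-3..3]=0101110 (head:    ^)
Step 9: in state D at pos 0, read 1 -> (D,1)->write 1,move L,goto A. Now: state=A, head=-1, tape[-3..3]=0101110 (head:   ^)
Step 10: in state A at pos -1, read 0 -> (A,0)->write 1,move L,goto C. Now: state=C, head=-2, tape[-3..3]=0111110 (head:  ^)
Step 11: in state C at pos -2, read 1 -> (C,1)->write 1,move L,goto D. Now: state=D, head=-3, tape[-4..3]=00111110 (head:  ^)
After 11 step(s): state = D (not H) -> not halted within 11 -> no

Answer: no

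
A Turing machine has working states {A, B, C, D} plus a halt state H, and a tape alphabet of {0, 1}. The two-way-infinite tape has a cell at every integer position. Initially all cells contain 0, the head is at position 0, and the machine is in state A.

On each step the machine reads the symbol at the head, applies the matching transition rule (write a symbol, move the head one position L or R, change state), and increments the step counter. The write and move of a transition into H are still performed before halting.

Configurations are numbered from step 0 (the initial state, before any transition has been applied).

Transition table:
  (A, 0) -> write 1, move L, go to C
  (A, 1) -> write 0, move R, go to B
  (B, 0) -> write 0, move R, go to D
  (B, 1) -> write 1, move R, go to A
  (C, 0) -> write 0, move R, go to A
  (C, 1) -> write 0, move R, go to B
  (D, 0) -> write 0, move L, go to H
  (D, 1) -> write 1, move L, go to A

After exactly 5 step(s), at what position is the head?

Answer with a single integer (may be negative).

Answer: 1

Derivation:
Step 1: in state A at pos 0, read 0 -> (A,0)->write 1,move L,goto C. Now: state=C, head=-1, tape[-2..1]=0010 (head:  ^)
Step 2: in state C at pos -1, read 0 -> (C,0)->write 0,move R,goto A. Now: state=A, head=0, tape[-2..1]=0010 (head:   ^)
Step 3: in state A at pos 0, read 1 -> (A,1)->write 0,move R,goto B. Now: state=B, head=1, tape[-2..2]=00000 (head:    ^)
Step 4: in state B at pos 1, read 0 -> (B,0)->write 0,move R,goto D. Now: state=D, head=2, tape[-2..3]=000000 (head:     ^)
Step 5: in state D at pos 2, read 0 -> (D,0)->write 0,move L,goto H. Now: state=H, head=1, tape[-2..3]=000000 (head:    ^)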